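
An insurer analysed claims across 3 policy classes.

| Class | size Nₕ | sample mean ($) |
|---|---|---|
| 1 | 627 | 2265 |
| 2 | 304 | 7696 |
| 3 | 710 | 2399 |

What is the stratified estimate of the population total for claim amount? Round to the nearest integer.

1: 627·2265 = 1420155
2: 304·7696 = 2339584
3: 710·2399 = 1703290
τ̂ = Σ Nₕx̄ₕ = 5463029.

5463029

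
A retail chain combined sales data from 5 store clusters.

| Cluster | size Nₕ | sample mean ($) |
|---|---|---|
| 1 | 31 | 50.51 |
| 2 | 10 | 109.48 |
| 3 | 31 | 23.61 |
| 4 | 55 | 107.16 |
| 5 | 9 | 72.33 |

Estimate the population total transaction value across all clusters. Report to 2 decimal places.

Population total = Σ Nₕ·x̄ₕ (each stratum's size times its mean).
31·50.51 + 10·109.48 + 31·23.61 + 55·107.16 + 9·72.33 = 1565.81 + 1094.8 + 731.91 + 5893.8 + 650.97 = 9937.29.

9937.29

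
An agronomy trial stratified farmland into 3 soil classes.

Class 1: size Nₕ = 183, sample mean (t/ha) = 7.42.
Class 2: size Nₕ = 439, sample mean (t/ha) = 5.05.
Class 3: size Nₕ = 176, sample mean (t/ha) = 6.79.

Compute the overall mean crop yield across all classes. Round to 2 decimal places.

x̄_st = (Σ Nₕx̄ₕ) / (Σ Nₕ) = (183·7.42 + 439·5.05 + 176·6.79) / 798
= 4769.85 / 798 = 5.9773... → 5.98.

5.98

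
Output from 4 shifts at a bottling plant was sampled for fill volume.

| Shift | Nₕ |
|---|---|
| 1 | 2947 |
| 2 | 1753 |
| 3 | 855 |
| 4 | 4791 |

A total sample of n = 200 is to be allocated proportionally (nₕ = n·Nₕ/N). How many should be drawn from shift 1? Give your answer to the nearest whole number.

Share of shift 1 = 2947/10346 = 0.28484.
Allocate 200 × 0.28484 = 56.969... → 57.

57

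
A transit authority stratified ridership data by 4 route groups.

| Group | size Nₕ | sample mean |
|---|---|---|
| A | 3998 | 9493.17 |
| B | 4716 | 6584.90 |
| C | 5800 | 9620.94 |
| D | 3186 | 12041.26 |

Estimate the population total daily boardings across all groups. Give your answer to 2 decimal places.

163172988.42

Population total = Σ Nₕ·x̄ₕ (each stratum's size times its mean).
3998·9493.17 + 4716·6584.90 + 5800·9620.94 + 3186·12041.26 = 37953693.66 + 31054388.4 + 55801452 + 38363454.36 = 163172988.42.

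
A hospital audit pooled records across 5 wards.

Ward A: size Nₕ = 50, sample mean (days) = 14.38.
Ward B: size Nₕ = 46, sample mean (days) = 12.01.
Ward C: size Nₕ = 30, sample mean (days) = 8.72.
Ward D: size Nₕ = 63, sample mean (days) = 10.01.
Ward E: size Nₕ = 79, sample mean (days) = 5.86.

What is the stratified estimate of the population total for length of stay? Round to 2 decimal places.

2626.63

Population total = Σ Nₕ·x̄ₕ (each stratum's size times its mean).
50·14.38 + 46·12.01 + 30·8.72 + 63·10.01 + 79·5.86 = 719 + 552.46 + 261.6 + 630.63 + 462.94 = 2626.63.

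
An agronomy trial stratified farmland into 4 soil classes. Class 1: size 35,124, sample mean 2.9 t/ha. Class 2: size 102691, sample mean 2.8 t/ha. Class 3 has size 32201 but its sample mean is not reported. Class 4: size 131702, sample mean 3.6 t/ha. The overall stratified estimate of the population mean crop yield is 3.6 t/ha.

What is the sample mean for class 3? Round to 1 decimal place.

Σ Nₕx̄ₕ = N·μ, so 32201·x̄_3 = 301718·3.6 − (35124·2.9 + 102691·2.8 + 131702·3.6).
= 1086184.8 − 863521.6 = 222663.2.
x̄_3 = 222663.2 / 32201 = 6.915... → 6.9.

6.9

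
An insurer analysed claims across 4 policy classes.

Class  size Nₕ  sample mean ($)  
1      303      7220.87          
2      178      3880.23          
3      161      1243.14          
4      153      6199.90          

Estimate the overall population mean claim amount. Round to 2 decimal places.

x̄_st = (Σ Nₕx̄ₕ) / (Σ Nₕ) = (303·7220.87 + 178·3880.23 + 161·1243.14 + 153·6199.90) / 795
= 4027334.79 / 795 = 5065.8299... → 5065.83.

5065.83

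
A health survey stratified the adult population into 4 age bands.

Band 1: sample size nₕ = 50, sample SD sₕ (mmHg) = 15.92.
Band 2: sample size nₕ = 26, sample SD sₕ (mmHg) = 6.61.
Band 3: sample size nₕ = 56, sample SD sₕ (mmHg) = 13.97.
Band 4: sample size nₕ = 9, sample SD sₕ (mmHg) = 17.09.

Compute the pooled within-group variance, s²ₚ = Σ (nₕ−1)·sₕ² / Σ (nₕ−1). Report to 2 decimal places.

1: (50−1)·15.92² = 49·253.4464 = 12418.8736
2: (26−1)·6.61² = 25·43.6921 = 1092.3025
3: (56−1)·13.97² = 55·195.1609 = 10733.8495
4: (9−1)·17.09² = 8·292.0681 = 2336.5448
Numerator = 26581.5704; denominator = Σ(nₕ−1) = 137.
s²ₚ = 26581.5704/137 = 194.0261... → 194.03.

194.03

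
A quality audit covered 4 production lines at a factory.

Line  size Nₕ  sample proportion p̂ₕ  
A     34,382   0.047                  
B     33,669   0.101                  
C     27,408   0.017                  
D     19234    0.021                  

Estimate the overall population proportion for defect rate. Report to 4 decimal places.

0.0513

Wₕ = Nₕ/N with N = 114693: 0.2998, 0.2936, 0.2390, 0.1677.
p̂_st = 0.2998·0.047 + 0.2936·0.101 + 0.2390·0.017 + 0.1677·0.021 ≈ 0.051323... → 0.0513.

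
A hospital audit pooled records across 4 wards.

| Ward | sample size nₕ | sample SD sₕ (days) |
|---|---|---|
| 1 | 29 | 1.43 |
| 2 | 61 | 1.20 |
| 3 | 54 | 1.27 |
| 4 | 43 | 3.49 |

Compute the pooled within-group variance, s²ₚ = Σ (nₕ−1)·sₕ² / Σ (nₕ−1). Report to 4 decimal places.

Degrees of freedom: 28 + 60 + 53 + 42 = 183.
Σ(nₕ−1)sₕ² = 28·2.0449 + 60·1.44 + 53·1.6129 + 42·12.1801 = 740.7051.
s²ₚ = 740.7051 / 183 = 4.047569... → 4.0476.

4.0476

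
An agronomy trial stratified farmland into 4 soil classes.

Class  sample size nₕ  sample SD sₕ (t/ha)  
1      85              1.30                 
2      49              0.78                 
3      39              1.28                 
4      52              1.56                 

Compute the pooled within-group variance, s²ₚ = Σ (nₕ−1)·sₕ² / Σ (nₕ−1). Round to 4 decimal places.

Degrees of freedom: 84 + 48 + 38 + 51 = 221.
Σ(nₕ−1)sₕ² = 84·1.69 + 48·0.6084 + 38·1.6384 + 51·2.4336 = 357.536.
s²ₚ = 357.536 / 221 = 1.617810... → 1.6178.

1.6178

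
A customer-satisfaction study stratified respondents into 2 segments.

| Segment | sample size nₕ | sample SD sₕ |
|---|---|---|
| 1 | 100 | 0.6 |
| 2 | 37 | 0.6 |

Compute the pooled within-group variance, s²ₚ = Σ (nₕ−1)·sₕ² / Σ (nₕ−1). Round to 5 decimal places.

Degrees of freedom: 99 + 36 = 135.
Σ(nₕ−1)sₕ² = 99·0.36 + 36·0.36 = 48.6.
s²ₚ = 48.6 / 135 = 0.36 → 0.36000.

0.36000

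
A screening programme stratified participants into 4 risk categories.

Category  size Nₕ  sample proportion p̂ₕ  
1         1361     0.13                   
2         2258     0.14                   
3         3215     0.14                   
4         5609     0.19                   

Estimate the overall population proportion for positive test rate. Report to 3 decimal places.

0.161

Wₕ = Nₕ/N with N = 12443: 0.1094, 0.1815, 0.2584, 0.4508.
p̂_st = 0.1094·0.13 + 0.1815·0.14 + 0.2584·0.14 + 0.4508·0.19 ≈ 0.16144... → 0.161.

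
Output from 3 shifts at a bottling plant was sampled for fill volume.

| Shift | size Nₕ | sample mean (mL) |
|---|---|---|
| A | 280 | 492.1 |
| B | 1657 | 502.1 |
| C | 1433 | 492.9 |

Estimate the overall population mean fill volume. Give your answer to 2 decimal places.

x̄_st = (Σ Nₕx̄ₕ) / (Σ Nₕ) = (280·492.1 + 1657·502.1 + 1433·492.9) / 3370
= 1676093.4 / 3370 = 497.3571... → 497.36.

497.36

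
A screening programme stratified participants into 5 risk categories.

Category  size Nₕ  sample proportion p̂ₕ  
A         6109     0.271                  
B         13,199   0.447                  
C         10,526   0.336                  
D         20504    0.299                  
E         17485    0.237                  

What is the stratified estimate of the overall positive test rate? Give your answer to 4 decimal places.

N = 6109 + 13199 + 10526 + 20504 + 17485 = 67823.
Overall proportion = Σ (Nₕ/N)·p̂ₕ.
Σ Nₕp̂ₕ = 1655.539 + 5899.953 + 3536.736 + 6130.696 + 4143.945 = 21366.869.
21366.869 / 67823 = 0.315039... → 0.3150.

0.3150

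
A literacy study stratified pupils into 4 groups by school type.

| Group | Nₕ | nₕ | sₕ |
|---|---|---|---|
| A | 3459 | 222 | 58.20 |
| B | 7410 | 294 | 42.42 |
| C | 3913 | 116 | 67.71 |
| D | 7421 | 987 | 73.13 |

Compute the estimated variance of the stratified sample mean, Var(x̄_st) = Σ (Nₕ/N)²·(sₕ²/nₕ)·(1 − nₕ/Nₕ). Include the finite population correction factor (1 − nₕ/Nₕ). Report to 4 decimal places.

N = 22203. Term for each stratum: Wₕ²sₕ²/nₕ·(1−nₕ/Nₕ).
Var(x̄_st) = 0.3465476 + 0.6546736 + 1.1911728 + 0.5248004 = 2.7171944 → 2.7172.

2.7172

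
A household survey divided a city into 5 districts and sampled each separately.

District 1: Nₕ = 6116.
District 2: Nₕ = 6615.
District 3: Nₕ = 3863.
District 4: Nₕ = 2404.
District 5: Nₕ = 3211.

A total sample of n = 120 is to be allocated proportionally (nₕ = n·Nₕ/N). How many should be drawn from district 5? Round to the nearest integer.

17

Share of district 5 = 3211/22209 = 0.14458.
Allocate 120 × 0.14458 = 17.350... → 17.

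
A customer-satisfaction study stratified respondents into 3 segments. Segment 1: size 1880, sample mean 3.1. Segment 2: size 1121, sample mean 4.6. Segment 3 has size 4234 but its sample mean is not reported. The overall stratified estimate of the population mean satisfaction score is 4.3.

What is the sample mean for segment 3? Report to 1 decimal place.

Σ Nₕx̄ₕ = N·μ, so 4234·x̄_3 = 7235·4.3 − (1880·3.1 + 1121·4.6).
= 31110.5 − 10984.6 = 20125.9.
x̄_3 = 20125.9 / 4234 = 4.753... → 4.8.

4.8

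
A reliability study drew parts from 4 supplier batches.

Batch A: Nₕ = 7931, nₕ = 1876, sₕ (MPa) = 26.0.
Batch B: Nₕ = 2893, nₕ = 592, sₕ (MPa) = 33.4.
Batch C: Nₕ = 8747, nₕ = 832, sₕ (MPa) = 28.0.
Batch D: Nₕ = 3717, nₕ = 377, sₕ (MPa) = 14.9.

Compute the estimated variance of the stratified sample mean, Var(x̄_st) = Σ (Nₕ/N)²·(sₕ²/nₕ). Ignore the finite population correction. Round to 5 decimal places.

0.21881

N = 23288; Wₕ = Nₕ/N.
batch A: (7931/23288)²·26.0²/1876 = 0.04179318
batch B: (2893/23288)²·33.4²/592 = 0.02908062
batch C: (8747/23288)²·28.0²/832 = 0.13293722
batch D: (3717/23288)²·14.9²/377 = 0.01500210
Sum = 0.21881312 → 0.21881.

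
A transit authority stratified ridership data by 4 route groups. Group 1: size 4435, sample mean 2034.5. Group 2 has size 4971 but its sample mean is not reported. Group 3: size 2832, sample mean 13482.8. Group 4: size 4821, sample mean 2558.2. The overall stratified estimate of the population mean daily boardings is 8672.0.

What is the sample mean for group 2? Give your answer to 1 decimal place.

Σ Nₕx̄ₕ = N·μ, so 4971·x̄_2 = 17059·8672.0 − (4435·2034.5 + 2832·13482.8 + 4821·2558.2).
= 147935648 − 59539379.3 = 88396268.7.
x̄_2 = 88396268.7 / 4971 = 17782.392... → 17782.4.

17782.4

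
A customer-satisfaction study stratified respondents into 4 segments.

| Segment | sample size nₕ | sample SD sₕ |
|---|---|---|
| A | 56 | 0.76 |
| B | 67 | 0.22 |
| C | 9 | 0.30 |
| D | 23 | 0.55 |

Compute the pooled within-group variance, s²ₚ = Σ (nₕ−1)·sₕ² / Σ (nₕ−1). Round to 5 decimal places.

0.28038

A: (56−1)·0.76² = 55·0.5776 = 31.768
B: (67−1)·0.22² = 66·0.0484 = 3.1944
C: (9−1)·0.30² = 8·0.09 = 0.72
D: (23−1)·0.55² = 22·0.3025 = 6.655
Numerator = 42.3374; denominator = Σ(nₕ−1) = 151.
s²ₚ = 42.3374/151 = 0.2803801... → 0.28038.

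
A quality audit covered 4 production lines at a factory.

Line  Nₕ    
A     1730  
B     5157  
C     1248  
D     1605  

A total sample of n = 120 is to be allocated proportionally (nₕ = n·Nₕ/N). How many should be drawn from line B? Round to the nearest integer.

64

N = 1730 + 5157 + 1248 + 1605 = 9740.
n_B = 120·5157/9740 = 63.536... → 64.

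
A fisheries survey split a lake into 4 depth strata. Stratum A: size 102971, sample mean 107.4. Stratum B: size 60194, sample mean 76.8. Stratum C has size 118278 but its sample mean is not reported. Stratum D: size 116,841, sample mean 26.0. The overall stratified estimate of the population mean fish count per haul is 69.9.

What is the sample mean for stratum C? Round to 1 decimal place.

Σ Nₕx̄ₕ = N·μ, so 118278·x̄_C = 398284·69.9 − (102971·107.4 + 60194·76.8 + 116841·26.0).
= 27840051.6 − 18719850.6 = 9120201.
x̄_C = 9120201 / 118278 = 77.108... → 77.1.

77.1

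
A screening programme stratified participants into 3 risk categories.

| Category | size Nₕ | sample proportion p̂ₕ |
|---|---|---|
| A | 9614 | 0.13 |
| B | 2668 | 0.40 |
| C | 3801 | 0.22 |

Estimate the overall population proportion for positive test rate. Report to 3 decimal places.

0.196

N = 9614 + 2668 + 3801 = 16083.
Overall proportion = Σ (Nₕ/N)·p̂ₕ.
Σ Nₕp̂ₕ = 1249.82 + 1067.2 + 836.22 = 3153.24.
3153.24 / 16083 = 0.19606... → 0.196.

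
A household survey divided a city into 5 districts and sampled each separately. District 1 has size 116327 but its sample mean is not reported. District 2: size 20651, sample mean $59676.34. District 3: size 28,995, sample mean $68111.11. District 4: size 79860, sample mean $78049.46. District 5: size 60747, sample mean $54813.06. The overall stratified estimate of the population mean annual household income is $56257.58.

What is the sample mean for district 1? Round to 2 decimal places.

N = 116327 + 20651 + 28995 + 79860 + 60747 = 306580.
Overall total = μ·N = 56257.58·306580 = 17247448876.4.
Subtract the known strata: 20651·59676.34 + 28995·68111.11 + 79860·78049.46 + 60747·54813.06 = 12770016563.21.
Remaining total for district 1: 17247448876.4 − 12770016563.21 = 4477432313.19.
Divide by its size: 4477432313.19 / 116327 = 38490.0523... → 38490.05.

38490.05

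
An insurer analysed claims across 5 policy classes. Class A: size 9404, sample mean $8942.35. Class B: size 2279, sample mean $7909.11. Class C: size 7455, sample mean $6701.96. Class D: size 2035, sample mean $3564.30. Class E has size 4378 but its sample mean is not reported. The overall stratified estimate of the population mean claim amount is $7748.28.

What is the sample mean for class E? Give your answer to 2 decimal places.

8826.20

N = 9404 + 2279 + 7455 + 2035 + 4378 = 25551.
Overall total = μ·N = 7748.28·25551 = 197976302.28.
Subtract the known strata: 9404·8942.35 + 2279·7909.11 + 7455·6701.96 + 2035·3564.30 = 159335183.39.
Remaining total for class E: 197976302.28 − 159335183.39 = 38641118.89.
Divide by its size: 38641118.89 / 4378 = 8826.2035... → 8826.20.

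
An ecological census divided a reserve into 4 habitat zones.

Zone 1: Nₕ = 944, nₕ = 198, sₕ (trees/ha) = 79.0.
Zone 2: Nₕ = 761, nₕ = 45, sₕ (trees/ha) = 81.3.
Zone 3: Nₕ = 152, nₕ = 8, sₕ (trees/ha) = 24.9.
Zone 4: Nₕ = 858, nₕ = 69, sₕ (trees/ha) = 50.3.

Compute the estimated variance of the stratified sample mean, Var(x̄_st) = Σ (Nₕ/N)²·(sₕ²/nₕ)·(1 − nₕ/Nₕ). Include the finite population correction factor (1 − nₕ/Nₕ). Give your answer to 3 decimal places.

N = 2715; Wₕ = Nₕ/N.
zone 1: (944/2715)²·79.0²/198·(1 − 198/944) = 3.011342
zone 2: (761/2715)²·81.3²/45·(1 − 45/761) = 10.857419
zone 3: (152/2715)²·24.9²/8·(1 − 8/152) = 0.230131
zone 4: (858/2715)²·50.3²/69·(1 − 69/858) = 3.367530
Sum = 17.466422 → 17.466.

17.466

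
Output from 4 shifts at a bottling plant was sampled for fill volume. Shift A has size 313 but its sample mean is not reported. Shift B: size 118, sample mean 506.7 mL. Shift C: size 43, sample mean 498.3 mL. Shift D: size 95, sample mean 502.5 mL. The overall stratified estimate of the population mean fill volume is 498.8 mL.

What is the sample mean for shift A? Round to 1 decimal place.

494.8

N = 313 + 118 + 43 + 95 = 569.
Overall total = μ·N = 498.8·569 = 283817.2.
Subtract the known strata: 118·506.7 + 43·498.3 + 95·502.5 = 128955.
Remaining total for shift A: 283817.2 − 128955 = 154862.2.
Divide by its size: 154862.2 / 313 = 494.767... → 494.8.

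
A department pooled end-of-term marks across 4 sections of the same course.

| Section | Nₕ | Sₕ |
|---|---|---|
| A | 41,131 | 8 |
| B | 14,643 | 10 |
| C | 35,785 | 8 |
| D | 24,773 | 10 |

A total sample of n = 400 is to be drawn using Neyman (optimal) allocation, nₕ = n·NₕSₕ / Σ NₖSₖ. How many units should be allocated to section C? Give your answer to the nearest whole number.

113

A: NₕSₕ = 41131·8 = 329048
B: NₕSₕ = 14643·10 = 146430
C: NₕSₕ = 35785·8 = 286280
D: NₕSₕ = 24773·10 = 247730
Σ NₕSₕ = 1009488.
n_C = 400·286280/1009488 = 113.436... → 113.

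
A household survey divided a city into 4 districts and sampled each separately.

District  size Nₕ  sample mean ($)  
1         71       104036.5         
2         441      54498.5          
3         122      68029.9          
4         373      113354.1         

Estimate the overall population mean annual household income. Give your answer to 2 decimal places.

81431.14

x̄_st = (Σ Nₕx̄ₕ) / (Σ Nₕ) = (71·104036.5 + 441·54498.5 + 122·68029.9 + 373·113354.1) / 1007
= 82001157.1 / 1007 = 81431.1391... → 81431.14.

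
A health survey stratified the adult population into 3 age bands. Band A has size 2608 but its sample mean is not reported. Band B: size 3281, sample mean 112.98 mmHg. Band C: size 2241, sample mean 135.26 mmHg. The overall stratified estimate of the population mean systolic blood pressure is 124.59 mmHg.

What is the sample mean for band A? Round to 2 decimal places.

130.03

N = 2608 + 3281 + 2241 = 8130.
Overall total = μ·N = 124.59·8130 = 1012916.7.
Subtract the known strata: 3281·112.98 + 2241·135.26 = 673805.04.
Remaining total for band A: 1012916.7 − 673805.04 = 339111.66.
Divide by its size: 339111.66 / 2608 = 130.0275... → 130.03.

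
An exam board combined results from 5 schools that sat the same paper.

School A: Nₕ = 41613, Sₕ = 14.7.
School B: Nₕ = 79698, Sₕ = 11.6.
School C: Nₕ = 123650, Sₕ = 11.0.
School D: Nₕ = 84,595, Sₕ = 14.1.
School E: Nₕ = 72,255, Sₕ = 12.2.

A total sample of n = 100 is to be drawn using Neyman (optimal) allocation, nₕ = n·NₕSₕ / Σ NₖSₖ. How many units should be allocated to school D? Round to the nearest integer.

Σ NₕSₕ = 41613·14.7 + 79698·11.6 + 123650·11.0 + 84595·14.1 + 72255·12.2 = 4970658.4.
Share for D: 1192789.5/4970658.4 = 0.23997.
n_D = 100 × 0.23997 = 23.997... → 24.

24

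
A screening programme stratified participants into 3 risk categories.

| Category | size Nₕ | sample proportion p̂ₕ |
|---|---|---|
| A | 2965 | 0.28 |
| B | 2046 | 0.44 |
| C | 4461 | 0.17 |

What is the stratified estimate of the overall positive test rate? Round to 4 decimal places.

Wₕ = Nₕ/N with N = 9472: 0.3130, 0.2160, 0.4710.
p̂_st = 0.3130·0.28 + 0.2160·0.44 + 0.4710·0.17 ≈ 0.262754... → 0.2628.

0.2628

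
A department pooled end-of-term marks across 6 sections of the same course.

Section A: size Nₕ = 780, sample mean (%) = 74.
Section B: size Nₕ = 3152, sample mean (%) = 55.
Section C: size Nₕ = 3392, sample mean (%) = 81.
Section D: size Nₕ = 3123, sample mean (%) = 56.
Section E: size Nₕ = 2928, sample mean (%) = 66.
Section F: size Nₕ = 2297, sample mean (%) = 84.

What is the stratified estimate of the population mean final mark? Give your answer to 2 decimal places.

N = 780 + 3152 + 3392 + 3123 + 2928 + 2297 = 15672.
Overall mean = Σ (Nₕ/N)·x̄ₕ — weight by population share, not a simple average.
Σ Nₕx̄ₕ = 780·74 + 3152·55 + 3392·81 + 3123·56 + 2928·66 + 2297·84 = 57720 + 173360 + 274752 + 174888 + 193248 + 192948 = 1066916.
Divide by N: 1066916 / 15672 = 68.0778... → 68.08.

68.08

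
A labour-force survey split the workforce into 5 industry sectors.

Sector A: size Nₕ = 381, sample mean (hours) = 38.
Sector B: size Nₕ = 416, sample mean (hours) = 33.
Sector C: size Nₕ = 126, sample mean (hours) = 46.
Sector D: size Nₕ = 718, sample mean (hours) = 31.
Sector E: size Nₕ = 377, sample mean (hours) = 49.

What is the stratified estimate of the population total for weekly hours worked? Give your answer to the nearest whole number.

74733

A: 381·38 = 14478
B: 416·33 = 13728
C: 126·46 = 5796
D: 718·31 = 22258
E: 377·49 = 18473
τ̂ = Σ Nₕx̄ₕ = 74733.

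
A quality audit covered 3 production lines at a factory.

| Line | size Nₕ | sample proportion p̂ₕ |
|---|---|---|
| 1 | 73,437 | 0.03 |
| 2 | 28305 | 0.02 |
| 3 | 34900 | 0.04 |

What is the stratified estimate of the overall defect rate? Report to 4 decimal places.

0.0305

N = 73437 + 28305 + 34900 = 136642.
Overall proportion = Σ (Nₕ/N)·p̂ₕ.
Σ Nₕp̂ₕ = 2203.11 + 566.1 + 1396 = 4165.21.
4165.21 / 136642 = 0.030483... → 0.0305.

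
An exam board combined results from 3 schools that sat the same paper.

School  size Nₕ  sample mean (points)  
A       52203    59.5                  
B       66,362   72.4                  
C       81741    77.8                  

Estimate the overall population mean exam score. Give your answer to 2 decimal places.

71.24

N = 200306; weights Wₕ = Nₕ/N = (0.2606, 0.3313, 0.4081).
x̄_st = Σ Wₕ·x̄ₕ = 0.2606·59.5 + 0.3313·72.4 + 0.4081·77.8 ≈ 71.2417...
→ 71.24.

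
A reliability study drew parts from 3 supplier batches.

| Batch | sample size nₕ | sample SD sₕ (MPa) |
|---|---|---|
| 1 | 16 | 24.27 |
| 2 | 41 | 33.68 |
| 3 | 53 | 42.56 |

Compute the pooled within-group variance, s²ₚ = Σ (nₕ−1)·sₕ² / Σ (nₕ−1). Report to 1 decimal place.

1386.9

Degrees of freedom: 15 + 40 + 52 = 107.
Σ(nₕ−1)sₕ² = 15·589.0329 + 40·1134.3424 + 52·1811.3536 = 148399.5767.
s²ₚ = 148399.5767 / 107 = 1386.912... → 1386.9.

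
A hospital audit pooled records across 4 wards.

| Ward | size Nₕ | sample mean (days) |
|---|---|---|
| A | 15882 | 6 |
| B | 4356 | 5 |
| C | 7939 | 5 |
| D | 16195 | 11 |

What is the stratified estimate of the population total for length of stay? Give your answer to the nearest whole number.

334912

Population total = Σ Nₕ·x̄ₕ (each stratum's size times its mean).
15882·6 + 4356·5 + 7939·5 + 16195·11 = 95292 + 21780 + 39695 + 178145 = 334912.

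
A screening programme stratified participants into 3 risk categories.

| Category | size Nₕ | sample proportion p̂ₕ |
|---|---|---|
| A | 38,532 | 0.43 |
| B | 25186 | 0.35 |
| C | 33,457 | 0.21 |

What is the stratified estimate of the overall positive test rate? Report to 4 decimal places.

N = 38532 + 25186 + 33457 = 97175.
Overall proportion = Σ (Nₕ/N)·p̂ₕ.
Σ Nₕp̂ₕ = 16568.76 + 8815.1 + 7025.97 = 32409.83.
32409.83 / 97175 = 0.333520... → 0.3335.

0.3335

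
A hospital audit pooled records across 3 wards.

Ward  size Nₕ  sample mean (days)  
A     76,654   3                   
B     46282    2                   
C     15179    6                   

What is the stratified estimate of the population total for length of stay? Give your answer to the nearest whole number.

413600

Estimate total by summing Nₕ·x̄ₕ over strata.
76654·3 + 46282·2 + 15179·6 = 229962 + 92564 + 91074 = 413600.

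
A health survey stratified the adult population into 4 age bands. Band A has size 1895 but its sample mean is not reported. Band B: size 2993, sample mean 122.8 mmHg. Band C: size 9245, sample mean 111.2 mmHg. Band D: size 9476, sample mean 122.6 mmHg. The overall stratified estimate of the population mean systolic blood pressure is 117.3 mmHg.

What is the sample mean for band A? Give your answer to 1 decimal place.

Σ Nₕx̄ₕ = N·μ, so 1895·x̄_A = 23609·117.3 − (2993·122.8 + 9245·111.2 + 9476·122.6).
= 2769335.7 − 2557342 = 211993.7.
x̄_A = 211993.7 / 1895 = 111.870... → 111.9.

111.9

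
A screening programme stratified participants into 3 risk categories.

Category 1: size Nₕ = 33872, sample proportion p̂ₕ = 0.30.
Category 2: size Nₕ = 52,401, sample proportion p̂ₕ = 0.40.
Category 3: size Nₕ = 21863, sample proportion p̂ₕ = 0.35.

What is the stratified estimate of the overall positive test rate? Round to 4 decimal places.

0.3586

Wₕ = Nₕ/N with N = 108136: 0.3132, 0.4846, 0.2022.
p̂_st = 0.3132·0.30 + 0.4846·0.40 + 0.2022·0.35 ≈ 0.358567... → 0.3586.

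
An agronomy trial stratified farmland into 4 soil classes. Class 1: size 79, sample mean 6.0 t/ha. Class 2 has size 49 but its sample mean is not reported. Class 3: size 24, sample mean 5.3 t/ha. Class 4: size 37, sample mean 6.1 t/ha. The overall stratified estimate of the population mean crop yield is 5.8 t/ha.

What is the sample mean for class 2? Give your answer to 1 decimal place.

5.5

Σ Nₕx̄ₕ = N·μ, so 49·x̄_2 = 189·5.8 − (79·6.0 + 24·5.3 + 37·6.1).
= 1096.2 − 826.9 = 269.3.
x̄_2 = 269.3 / 49 = 5.496... → 5.5.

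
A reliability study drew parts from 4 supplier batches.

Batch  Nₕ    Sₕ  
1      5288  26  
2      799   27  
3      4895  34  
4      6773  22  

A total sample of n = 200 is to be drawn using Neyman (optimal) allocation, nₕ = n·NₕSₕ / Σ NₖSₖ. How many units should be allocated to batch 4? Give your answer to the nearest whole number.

Σ NₕSₕ = 5288·26 + 799·27 + 4895·34 + 6773·22 = 474497.
Share for 4: 149006/474497 = 0.31403.
n_4 = 200 × 0.31403 = 62.806... → 63.

63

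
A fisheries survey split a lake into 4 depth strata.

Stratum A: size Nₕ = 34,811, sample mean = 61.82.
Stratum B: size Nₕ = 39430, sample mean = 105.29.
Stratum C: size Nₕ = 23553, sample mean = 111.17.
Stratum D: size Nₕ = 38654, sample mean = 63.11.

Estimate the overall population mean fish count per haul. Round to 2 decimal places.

N = 136448; weights Wₕ = Nₕ/N = (0.2551, 0.2890, 0.1726, 0.2833).
x̄_st = Σ Wₕ·x̄ₕ = 0.2551·61.82 + 0.2890·105.29 + 0.1726·111.17 + 0.2833·63.11 ≈ 83.2657...
→ 83.27.

83.27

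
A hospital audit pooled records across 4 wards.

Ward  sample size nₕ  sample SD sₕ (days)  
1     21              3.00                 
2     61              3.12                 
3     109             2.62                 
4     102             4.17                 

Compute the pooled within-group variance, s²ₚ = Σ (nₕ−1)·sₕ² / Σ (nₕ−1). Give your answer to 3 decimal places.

Degrees of freedom: 20 + 60 + 108 + 101 = 289.
Σ(nₕ−1)sₕ² = 20·9 + 60·9.7344 + 108·6.8644 + 101·17.3889 = 3261.6981.
s²ₚ = 3261.6981 / 289 = 11.28615... → 11.286.

11.286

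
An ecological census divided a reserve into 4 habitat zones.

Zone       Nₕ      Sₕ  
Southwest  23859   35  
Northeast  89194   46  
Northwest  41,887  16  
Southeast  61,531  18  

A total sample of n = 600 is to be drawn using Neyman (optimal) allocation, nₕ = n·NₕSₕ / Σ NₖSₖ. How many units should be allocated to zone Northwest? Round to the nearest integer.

Southwest: NₕSₕ = 23859·35 = 835065
Northeast: NₕSₕ = 89194·46 = 4102924
Northwest: NₕSₕ = 41887·16 = 670192
Southeast: NₕSₕ = 61531·18 = 1107558
Σ NₕSₕ = 6715739.
n_Northwest = 600·670192/6715739 = 59.877... → 60.

60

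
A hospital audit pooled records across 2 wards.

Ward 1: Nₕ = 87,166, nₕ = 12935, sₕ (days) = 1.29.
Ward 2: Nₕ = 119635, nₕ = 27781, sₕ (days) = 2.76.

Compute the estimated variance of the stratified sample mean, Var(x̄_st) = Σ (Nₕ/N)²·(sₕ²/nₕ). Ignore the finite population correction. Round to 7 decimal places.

N = 206801. Term for each stratum: Wₕ²sₕ²/nₕ.
Var(x̄_st) = 0.0000228561 + 0.0000917659 = 0.0001146220 → 0.0001146.

0.0001146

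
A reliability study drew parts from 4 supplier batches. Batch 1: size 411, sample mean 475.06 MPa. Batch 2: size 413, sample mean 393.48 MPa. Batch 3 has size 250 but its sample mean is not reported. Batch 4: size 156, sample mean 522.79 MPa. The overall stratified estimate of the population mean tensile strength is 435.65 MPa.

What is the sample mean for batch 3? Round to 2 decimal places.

386.15

N = 411 + 413 + 250 + 156 = 1230.
Overall total = μ·N = 435.65·1230 = 535849.5.
Subtract the known strata: 411·475.06 + 413·393.48 + 156·522.79 = 439312.14.
Remaining total for batch 3: 535849.5 − 439312.14 = 96537.36.
Divide by its size: 96537.36 / 250 = 386.1494... → 386.15.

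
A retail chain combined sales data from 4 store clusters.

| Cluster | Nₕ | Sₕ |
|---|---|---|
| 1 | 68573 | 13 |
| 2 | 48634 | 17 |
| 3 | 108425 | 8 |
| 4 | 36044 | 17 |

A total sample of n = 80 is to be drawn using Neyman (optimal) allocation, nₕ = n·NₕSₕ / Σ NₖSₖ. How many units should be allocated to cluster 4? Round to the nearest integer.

Σ NₕSₕ = 68573·13 + 48634·17 + 108425·8 + 36044·17 = 3198375.
Share for 4: 612748/3198375 = 0.19158.
n_4 = 80 × 0.19158 = 15.326... → 15.

15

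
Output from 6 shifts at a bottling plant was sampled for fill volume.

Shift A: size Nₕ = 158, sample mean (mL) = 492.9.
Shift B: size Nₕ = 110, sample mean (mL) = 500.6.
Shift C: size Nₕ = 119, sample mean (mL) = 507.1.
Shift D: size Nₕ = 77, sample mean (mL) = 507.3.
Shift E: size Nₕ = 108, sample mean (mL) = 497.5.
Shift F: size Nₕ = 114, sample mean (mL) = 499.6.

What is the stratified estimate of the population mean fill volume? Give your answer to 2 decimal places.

500.05

N = 686; weights Wₕ = Nₕ/N = (0.2303, 0.1603, 0.1735, 0.1122, 0.1574, 0.1662).
x̄_st = Σ Wₕ·x̄ₕ = 0.2303·492.9 + 0.1603·500.6 + 0.1735·507.1 + 0.1122·507.3 + 0.1574·497.5 + 0.1662·499.6 ≈ 500.0519...
→ 500.05.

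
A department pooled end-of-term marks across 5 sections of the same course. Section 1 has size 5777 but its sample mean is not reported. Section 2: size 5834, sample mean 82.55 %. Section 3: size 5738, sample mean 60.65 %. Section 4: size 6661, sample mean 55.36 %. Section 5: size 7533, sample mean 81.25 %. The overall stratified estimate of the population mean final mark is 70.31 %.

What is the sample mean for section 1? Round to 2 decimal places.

70.52

Σ Nₕx̄ₕ = N·μ, so 5777·x̄_1 = 31543·70.31 − (5834·82.55 + 5738·60.65 + 6661·55.36 + 7533·81.25).
= 2217788.33 − 1810415.61 = 407372.72.
x̄_1 = 407372.72 / 5777 = 70.5163... → 70.52.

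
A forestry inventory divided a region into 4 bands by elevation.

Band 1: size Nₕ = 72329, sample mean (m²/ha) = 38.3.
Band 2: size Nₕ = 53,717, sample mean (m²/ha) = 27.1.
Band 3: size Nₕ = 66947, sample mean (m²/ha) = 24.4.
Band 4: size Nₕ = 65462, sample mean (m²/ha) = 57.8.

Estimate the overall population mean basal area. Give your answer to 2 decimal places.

x̄_st = (Σ Nₕx̄ₕ) / (Σ Nₕ) = (72329·38.3 + 53717·27.1 + 66947·24.4 + 65462·57.8) / 258455
= 9643141.8 / 258455 = 37.3107... → 37.31.

37.31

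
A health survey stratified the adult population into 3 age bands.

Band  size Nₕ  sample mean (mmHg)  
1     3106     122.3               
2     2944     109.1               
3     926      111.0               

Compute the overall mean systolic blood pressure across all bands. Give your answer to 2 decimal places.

115.23

N = 3106 + 2944 + 926 = 6976.
Weight each subgroup mean by Nₕ/N and sum.
Σ Nₕx̄ₕ = 3106·122.3 + 2944·109.1 + 926·111.0 = 379863.8 + 321190.4 + 102786 = 803840.2.
Divide by N: 803840.2 / 6976 = 115.2294... → 115.23.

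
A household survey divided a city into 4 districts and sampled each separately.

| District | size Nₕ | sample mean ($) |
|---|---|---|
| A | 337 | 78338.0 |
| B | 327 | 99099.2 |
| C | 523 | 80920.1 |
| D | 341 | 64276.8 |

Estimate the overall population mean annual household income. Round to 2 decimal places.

N = 1528; weights Wₕ = Nₕ/N = (0.2205, 0.2140, 0.3423, 0.2232).
x̄_st = Σ Wₕ·x̄ₕ = 0.2205·78338.0 + 0.2140·99099.2 + 0.3423·80920.1 + 0.2232·64276.8 ≈ 80526.7968...
→ 80526.80.

80526.80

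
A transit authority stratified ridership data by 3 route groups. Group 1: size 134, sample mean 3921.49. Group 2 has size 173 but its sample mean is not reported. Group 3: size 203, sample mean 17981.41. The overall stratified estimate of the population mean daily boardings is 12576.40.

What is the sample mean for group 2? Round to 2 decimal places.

12937.91

N = 134 + 173 + 203 = 510.
Overall total = μ·N = 12576.40·510 = 6413964.
Subtract the known strata: 134·3921.49 + 203·17981.41 = 4175705.89.
Remaining total for group 2: 6413964 − 4175705.89 = 2238258.11.
Divide by its size: 2238258.11 / 173 = 12937.9082... → 12937.91.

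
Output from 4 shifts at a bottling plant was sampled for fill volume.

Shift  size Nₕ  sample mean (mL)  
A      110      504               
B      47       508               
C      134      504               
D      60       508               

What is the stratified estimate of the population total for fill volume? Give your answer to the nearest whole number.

177332

Estimate total by summing Nₕ·x̄ₕ over strata.
110·504 + 47·508 + 134·504 + 60·508 = 55440 + 23876 + 67536 + 30480 = 177332.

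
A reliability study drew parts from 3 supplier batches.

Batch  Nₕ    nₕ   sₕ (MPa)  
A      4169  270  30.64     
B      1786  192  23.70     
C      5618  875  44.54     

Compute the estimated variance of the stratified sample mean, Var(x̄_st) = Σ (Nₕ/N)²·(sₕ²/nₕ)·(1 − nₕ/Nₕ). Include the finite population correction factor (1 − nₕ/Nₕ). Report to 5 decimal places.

N = 11573; Wₕ = Nₕ/N.
batch A: (4169/11573)²·30.64²/270·(1 − 270/4169) = 0.42199469
batch B: (1786/11573)²·23.70²/192·(1 − 192/1786) = 0.06218324
batch C: (5618/11573)²·44.54²/875·(1 − 875/5618) = 0.45106105
Sum = 0.93523897 → 0.93524.

0.93524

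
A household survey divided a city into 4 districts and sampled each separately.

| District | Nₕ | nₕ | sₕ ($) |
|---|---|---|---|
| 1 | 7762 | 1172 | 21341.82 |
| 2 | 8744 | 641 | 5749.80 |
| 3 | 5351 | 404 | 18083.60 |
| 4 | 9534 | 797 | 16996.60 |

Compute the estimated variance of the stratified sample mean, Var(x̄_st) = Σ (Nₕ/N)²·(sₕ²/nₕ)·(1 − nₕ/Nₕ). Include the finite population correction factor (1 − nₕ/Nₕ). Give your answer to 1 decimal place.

N = 31391; Wₕ = Nₕ/N.
district 1: (7762/31391)²·21341.82²/1172·(1 − 1172/7762) = 20173.6297
district 2: (8744/31391)²·5749.80²/641·(1 − 641/8744) = 3708.4560
district 3: (5351/31391)²·18083.60²/404·(1 − 404/5351) = 21744.7780
district 4: (9534/31391)²·16996.60²/797·(1 − 797/9534) = 30640.2968
Sum = 76267.1605 → 76267.2.

76267.2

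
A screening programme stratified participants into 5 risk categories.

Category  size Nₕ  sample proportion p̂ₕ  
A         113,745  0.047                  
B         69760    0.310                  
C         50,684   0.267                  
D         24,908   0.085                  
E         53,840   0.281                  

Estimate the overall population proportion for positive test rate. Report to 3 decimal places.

0.185

N = 113745 + 69760 + 50684 + 24908 + 53840 = 312937.
Overall proportion = Σ (Nₕ/N)·p̂ₕ.
Σ Nₕp̂ₕ = 5346.015 + 21625.6 + 13532.628 + 2117.18 + 15129.04 = 57750.463.
57750.463 / 312937 = 0.18454... → 0.185.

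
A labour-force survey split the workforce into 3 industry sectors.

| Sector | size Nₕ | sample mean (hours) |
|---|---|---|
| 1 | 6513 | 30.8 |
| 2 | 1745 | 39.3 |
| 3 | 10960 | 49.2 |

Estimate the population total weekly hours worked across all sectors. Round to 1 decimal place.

808410.9

1: 6513·30.8 = 200600.4
2: 1745·39.3 = 68578.5
3: 10960·49.2 = 539232
τ̂ = Σ Nₕx̄ₕ = 808410.9.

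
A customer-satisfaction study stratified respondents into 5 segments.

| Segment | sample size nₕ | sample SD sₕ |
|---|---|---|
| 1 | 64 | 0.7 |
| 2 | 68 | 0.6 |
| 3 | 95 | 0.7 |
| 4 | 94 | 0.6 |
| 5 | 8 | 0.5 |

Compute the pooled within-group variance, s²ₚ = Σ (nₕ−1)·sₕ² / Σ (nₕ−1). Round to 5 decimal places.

1: (64−1)·0.7² = 63·0.49 = 30.87
2: (68−1)·0.6² = 67·0.36 = 24.12
3: (95−1)·0.7² = 94·0.49 = 46.06
4: (94−1)·0.6² = 93·0.36 = 33.48
5: (8−1)·0.5² = 7·0.25 = 1.75
Numerator = 136.28; denominator = Σ(nₕ−1) = 324.
s²ₚ = 136.28/324 = 0.4206173... → 0.42062.

0.42062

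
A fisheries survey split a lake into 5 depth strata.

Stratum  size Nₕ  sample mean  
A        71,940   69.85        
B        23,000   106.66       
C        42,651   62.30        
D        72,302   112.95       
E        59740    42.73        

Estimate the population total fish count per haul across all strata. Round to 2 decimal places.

20854547.40

A: 71940·69.85 = 5025009
B: 23000·106.66 = 2453180
C: 42651·62.30 = 2657157.3
D: 72302·112.95 = 8166510.9
E: 59740·42.73 = 2552690.2
τ̂ = Σ Nₕx̄ₕ = 20854547.40.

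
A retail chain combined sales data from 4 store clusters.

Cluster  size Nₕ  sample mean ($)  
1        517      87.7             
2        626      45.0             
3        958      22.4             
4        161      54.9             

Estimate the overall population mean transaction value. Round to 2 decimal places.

45.89

N = 2262; weights Wₕ = Nₕ/N = (0.2286, 0.2767, 0.4235, 0.0712).
x̄_st = Σ Wₕ·x̄ₕ = 0.2286·87.7 + 0.2767·45.0 + 0.4235·22.4 + 0.0712·54.9 ≈ 45.8926...
→ 45.89.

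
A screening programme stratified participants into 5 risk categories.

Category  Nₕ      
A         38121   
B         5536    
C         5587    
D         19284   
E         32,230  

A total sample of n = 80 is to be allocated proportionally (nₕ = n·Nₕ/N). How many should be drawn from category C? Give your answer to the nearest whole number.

N = 38121 + 5536 + 5587 + 19284 + 32230 = 100758.
n_C = 80·5587/100758 = 4.436... → 4.

4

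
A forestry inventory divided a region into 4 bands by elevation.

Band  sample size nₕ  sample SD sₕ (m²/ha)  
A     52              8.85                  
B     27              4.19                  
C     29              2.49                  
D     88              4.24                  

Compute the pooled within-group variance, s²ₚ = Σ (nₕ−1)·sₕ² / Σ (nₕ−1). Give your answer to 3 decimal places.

32.232

A: (52−1)·8.85² = 51·78.3225 = 3994.4475
B: (27−1)·4.19² = 26·17.5561 = 456.4586
C: (29−1)·2.49² = 28·6.2001 = 173.6028
D: (88−1)·4.24² = 87·17.9776 = 1564.0512
Numerator = 6188.5601; denominator = Σ(nₕ−1) = 192.
s²ₚ = 6188.5601/192 = 32.23208... → 32.232.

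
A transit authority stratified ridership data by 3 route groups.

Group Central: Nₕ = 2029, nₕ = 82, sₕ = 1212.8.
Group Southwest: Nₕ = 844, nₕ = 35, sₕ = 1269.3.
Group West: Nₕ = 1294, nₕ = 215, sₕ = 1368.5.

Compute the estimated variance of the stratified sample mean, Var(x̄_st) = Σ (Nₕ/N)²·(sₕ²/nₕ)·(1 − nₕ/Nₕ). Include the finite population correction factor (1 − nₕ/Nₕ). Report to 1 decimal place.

6591.5

N = 4167. Term for each stratum: Wₕ²sₕ²/nₕ·(1−nₕ/Nₕ).
Var(x̄_st) = 4080.9899 + 1810.1080 + 700.4221 = 6591.5200 → 6591.5.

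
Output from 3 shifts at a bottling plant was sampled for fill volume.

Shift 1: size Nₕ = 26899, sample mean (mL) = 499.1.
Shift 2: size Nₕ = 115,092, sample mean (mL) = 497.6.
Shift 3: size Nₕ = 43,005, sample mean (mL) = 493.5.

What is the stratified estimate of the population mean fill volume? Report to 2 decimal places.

496.87

x̄_st = (Σ Nₕx̄ₕ) / (Σ Nₕ) = (26899·499.1 + 115092·497.6 + 43005·493.5) / 184996
= 91918037.6 / 184996 = 496.8650... → 496.87.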